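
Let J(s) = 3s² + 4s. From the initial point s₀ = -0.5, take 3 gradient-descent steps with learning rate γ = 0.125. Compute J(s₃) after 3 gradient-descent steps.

-1.33331298828125

J′(s) = 6s + 4
s₁ = -0.5 − 0.125·1 = -0.625
s₂ = -0.625 − 0.125·0.25 = -0.65625
s₃ = -0.65625 − 0.125·0.0625 = -0.6640625
J(-0.6640625) = -1.33331298828125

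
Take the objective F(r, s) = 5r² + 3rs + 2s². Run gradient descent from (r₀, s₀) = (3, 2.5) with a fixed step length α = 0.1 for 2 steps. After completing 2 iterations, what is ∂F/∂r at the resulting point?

∇F = (10r + 3s, 3r + 4s)
(r₁, s₁) = (3, 2.5) − 0.1·(37.5, 19) = (-0.75, 0.6)
(r₂, s₂) = (-0.75, 0.6) − 0.1·(-5.7, 0.15) = (-0.18, 0.585)
∂F/∂r at (-0.18, 0.585) = -0.045

-0.045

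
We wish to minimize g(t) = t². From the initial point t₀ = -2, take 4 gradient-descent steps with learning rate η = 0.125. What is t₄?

-0.6328125

g′(t) = 2t
Step 1: g′(-2) = -4; t₁ = -2 − 0.125·(-4) = -1.5
Step 2: g′(-1.5) = -3; t₂ = -1.5 − 0.125·(-3) = -1.125
Step 3: g′(-1.125) = -2.25; t₃ = -1.125 − 0.125·(-2.25) = -0.84375
Step 4: g′(-0.84375) = -1.6875; t₄ = -0.84375 − 0.125·(-1.6875) = -0.6328125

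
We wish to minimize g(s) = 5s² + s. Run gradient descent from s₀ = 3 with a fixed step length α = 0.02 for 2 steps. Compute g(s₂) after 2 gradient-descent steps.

19.63128

g′(s) = 10s + 1
Step 1: g′(3) = 31; s₁ = 3 − 0.02·31 = 2.38
Step 2: g′(2.38) = 24.8; s₂ = 2.38 − 0.02·24.8 = 1.884
g(1.884) = 19.63128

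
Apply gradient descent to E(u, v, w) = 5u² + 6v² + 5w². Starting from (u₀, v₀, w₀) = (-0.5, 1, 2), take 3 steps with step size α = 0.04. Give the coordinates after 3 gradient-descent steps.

(-0.108, 0.140608, 0.432)

∇E = (10u, 12v, 10w)
Step 1: at (-0.5, 1, 2), ∇E = (-5, 12, 20) → (-0.5, 1, 2) − 0.04·(-5, 12, 20) = (-0.3, 0.52, 1.2)
Step 2: at (-0.3, 0.52, 1.2), ∇E = (-3, 6.24, 12) → (-0.3, 0.52, 1.2) − 0.04·(-3, 6.24, 12) = (-0.18, 0.2704, 0.72)
Step 3: at (-0.18, 0.2704, 0.72), ∇E = (-1.8, 3.2448, 7.2) → (-0.18, 0.2704, 0.72) − 0.04·(-1.8, 3.2448, 7.2) = (-0.108, 0.140608, 0.432)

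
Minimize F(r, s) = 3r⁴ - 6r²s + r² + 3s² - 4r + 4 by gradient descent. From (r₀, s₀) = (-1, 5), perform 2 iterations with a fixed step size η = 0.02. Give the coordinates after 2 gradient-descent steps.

(-2.18735104, 4.383872)

∇F = (12r³ - 12rs + 2r - 4, -6r² + 6s)
(r₁, s₁) = (-1, 5) − 0.02·(42, 24) = (-1.84, 4.52)
(r₂, s₂) = (-1.84, 4.52) − 0.02·(17.367552, 6.8064) = (-2.18735104, 4.383872)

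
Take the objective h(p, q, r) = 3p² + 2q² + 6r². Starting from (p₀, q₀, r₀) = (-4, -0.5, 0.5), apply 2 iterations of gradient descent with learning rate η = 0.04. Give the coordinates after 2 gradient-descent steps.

(-2.3104, -0.3528, 0.1352)

∇h = (6p, 4q, 12r)
(p₁, q₁, r₁) = (-4, -0.5, 0.5) − 0.04·(-24, -2, 6) = (-3.04, -0.42, 0.26)
(p₂, q₂, r₂) = (-3.04, -0.42, 0.26) − 0.04·(-18.24, -1.68, 3.12) = (-2.3104, -0.3528, 0.1352)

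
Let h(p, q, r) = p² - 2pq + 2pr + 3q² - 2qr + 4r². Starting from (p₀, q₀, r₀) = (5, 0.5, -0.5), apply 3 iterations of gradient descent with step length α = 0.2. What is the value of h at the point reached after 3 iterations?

8.860944

∇h = (2p - 2q + 2r, -2p + 6q - 2r, 2p - 2q + 8r)
(p₁, q₁, r₁) = (5, 0.5, -0.5) − 0.2·(8, -6, 5) = (3.4, 1.7, -1.5)
(p₂, q₂, r₂) = (3.4, 1.7, -1.5) − 0.2·(0.4, 6.4, -8.6) = (3.32, 0.42, 0.22)
(p₃, q₃, r₃) = (3.32, 0.42, 0.22) − 0.2·(6.24, -4.56, 7.56) = (2.072, 1.332, -1.292)
h(2.072, 1.332, -1.292) = 8.860944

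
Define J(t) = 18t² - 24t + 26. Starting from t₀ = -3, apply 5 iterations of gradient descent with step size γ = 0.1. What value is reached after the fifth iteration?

J′(t) = 36t - 24
t₁ = -3 − 0.1·(-132) = 10.2
t₂ = 10.2 − 0.1·343.2 = -24.12
t₃ = -24.12 − 0.1·(-892.32) = 65.112
t₄ = 65.112 − 0.1·2320.032 = -166.8912
t₅ = -166.8912 − 0.1·(-6032.0832) = 436.31712

436.31712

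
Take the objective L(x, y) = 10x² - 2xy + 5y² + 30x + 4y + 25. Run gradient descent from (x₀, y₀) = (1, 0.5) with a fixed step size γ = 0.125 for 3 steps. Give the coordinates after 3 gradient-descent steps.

∇L = (20x - 2y + 30, -2x + 10y + 4)
(x₁, y₁) = (1, 0.5) − 0.125·(49, 7) = (-5.125, -0.375)
(x₂, y₂) = (-5.125, -0.375) − 0.125·(-71.75, 10.5) = (3.84375, -1.6875)
(x₃, y₃) = (3.84375, -1.6875) − 0.125·(110.25, -20.5625) = (-9.9375, 0.8828125)

(-9.9375, 0.8828125)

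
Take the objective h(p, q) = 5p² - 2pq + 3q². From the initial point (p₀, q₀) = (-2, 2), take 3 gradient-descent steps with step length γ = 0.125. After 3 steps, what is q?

0

∇h = (10p - 2q, -2p + 6q)
Step 1: at (-2, 2), ∇h = (-24, 16) → (-2, 2) − 0.125·(-24, 16) = (1, 0)
Step 2: at (1, 0), ∇h = (10, -2) → (1, 0) − 0.125·(10, -2) = (-0.25, 0.25)
Step 3: at (-0.25, 0.25), ∇h = (-3, 2) → (-0.25, 0.25) − 0.125·(-3, 2) = (0.125, 0)
q = 0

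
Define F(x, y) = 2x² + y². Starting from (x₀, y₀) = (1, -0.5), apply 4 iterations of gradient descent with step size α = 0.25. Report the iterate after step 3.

(0, -0.0625)

∇F = (4x, 2y)
Step 1: at (1, -0.5), ∇F = (4, -1) → (1, -0.5) − 0.25·(4, -1) = (0, -0.25)
Step 2: at (0, -0.25), ∇F = (0, -0.5) → (0, -0.25) − 0.25·(0, -0.5) = (0, -0.125)
Step 3: at (0, -0.125), ∇F = (0, -0.25) → (0, -0.125) − 0.25·(0, -0.25) = (0, -0.0625)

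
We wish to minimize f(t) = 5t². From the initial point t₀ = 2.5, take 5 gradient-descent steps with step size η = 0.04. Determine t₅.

f′(t) = 10t
t₁ = 2.5 − 0.04·25 = 1.5
t₂ = 1.5 − 0.04·15 = 0.9
t₃ = 0.9 − 0.04·9 = 0.54
t₄ = 0.54 − 0.04·5.4 = 0.324
t₅ = 0.324 − 0.04·3.24 = 0.1944

0.1944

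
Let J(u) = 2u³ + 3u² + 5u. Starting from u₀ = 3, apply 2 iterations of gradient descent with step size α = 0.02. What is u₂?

J′(u) = 6u² + 6u + 5
u₁ = 3 − 0.02·77 = 1.46
u₂ = 1.46 − 0.02·26.5496 = 0.929008

0.929008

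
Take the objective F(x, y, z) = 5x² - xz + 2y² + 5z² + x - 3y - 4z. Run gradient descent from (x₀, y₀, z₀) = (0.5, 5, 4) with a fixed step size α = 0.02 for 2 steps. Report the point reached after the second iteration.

∇F = (10x - z + 1, 4y - 3, -x + 10z - 4)
(x₁, y₁, z₁) = (0.5, 5, 4) − 0.02·(2, 17, 35.5) = (0.46, 4.66, 3.29)
(x₂, y₂, z₂) = (0.46, 4.66, 3.29) − 0.02·(2.31, 15.64, 28.44) = (0.4138, 4.3472, 2.7212)

(0.4138, 4.3472, 2.7212)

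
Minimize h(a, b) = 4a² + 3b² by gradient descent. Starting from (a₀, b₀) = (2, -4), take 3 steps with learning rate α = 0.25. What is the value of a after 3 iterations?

-2

∇h = (8a, 6b)
Step 1: at (2, -4), ∇h = (16, -24) → (2, -4) − 0.25·(16, -24) = (-2, 2)
Step 2: at (-2, 2), ∇h = (-16, 12) → (-2, 2) − 0.25·(-16, 12) = (2, -1)
Step 3: at (2, -1), ∇h = (16, -6) → (2, -1) − 0.25·(16, -6) = (-2, 0.5)
a = -2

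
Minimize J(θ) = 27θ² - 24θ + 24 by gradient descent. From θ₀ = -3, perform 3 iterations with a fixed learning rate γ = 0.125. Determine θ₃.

655.265625

J′(θ) = 54θ - 24
θ₁ = -3 − 0.125·(-186) = 20.25
θ₂ = 20.25 − 0.125·1069.5 = -113.4375
θ₃ = -113.4375 − 0.125·(-6149.625) = 655.265625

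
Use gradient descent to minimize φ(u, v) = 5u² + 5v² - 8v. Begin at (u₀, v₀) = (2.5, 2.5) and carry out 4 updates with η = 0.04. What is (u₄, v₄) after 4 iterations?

∇φ = (10u, 10v - 8)
Step 1: at (2.5, 2.5), ∇φ = (25, 17) → (2.5, 2.5) − 0.04·(25, 17) = (1.5, 1.82)
Step 2: at (1.5, 1.82), ∇φ = (15, 10.2) → (1.5, 1.82) − 0.04·(15, 10.2) = (0.9, 1.412)
Step 3: at (0.9, 1.412), ∇φ = (9, 6.12) → (0.9, 1.412) − 0.04·(9, 6.12) = (0.54, 1.1672)
Step 4: at (0.54, 1.1672), ∇φ = (5.4, 3.672) → (0.54, 1.1672) − 0.04·(5.4, 3.672) = (0.324, 1.02032)

(0.324, 1.02032)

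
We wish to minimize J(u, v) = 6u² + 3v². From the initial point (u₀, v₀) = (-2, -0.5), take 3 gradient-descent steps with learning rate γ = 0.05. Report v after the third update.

-0.1715

∇J = (12u, 6v)
Step 1: at (-2, -0.5), ∇J = (-24, -3) → (-2, -0.5) − 0.05·(-24, -3) = (-0.8, -0.35)
Step 2: at (-0.8, -0.35), ∇J = (-9.6, -2.1) → (-0.8, -0.35) − 0.05·(-9.6, -2.1) = (-0.32, -0.245)
Step 3: at (-0.32, -0.245), ∇J = (-3.84, -1.47) → (-0.32, -0.245) − 0.05·(-3.84, -1.47) = (-0.128, -0.1715)
v = -0.1715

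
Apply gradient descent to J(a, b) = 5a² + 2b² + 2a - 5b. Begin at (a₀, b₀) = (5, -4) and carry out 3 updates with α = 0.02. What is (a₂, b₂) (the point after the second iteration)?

(3.128, -3.1936)

∇J = (10a + 2, 4b - 5)
Step 1: at (5, -4), ∇J = (52, -21) → (5, -4) − 0.02·(52, -21) = (3.96, -3.58)
Step 2: at (3.96, -3.58), ∇J = (41.6, -19.32) → (3.96, -3.58) − 0.02·(41.6, -19.32) = (3.128, -3.1936)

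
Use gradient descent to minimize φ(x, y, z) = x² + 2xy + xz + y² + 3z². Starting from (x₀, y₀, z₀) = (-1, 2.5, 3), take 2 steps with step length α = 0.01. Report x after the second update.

∇φ = (2x + 2y + z, 2x + 2y, x + 6z)
(x₁, y₁, z₁) = (-1, 2.5, 3) − 0.01·(6, 3, 17) = (-1.06, 2.47, 2.83)
(x₂, y₂, z₂) = (-1.06, 2.47, 2.83) − 0.01·(5.65, 2.82, 15.92) = (-1.1165, 2.4418, 2.6708)
x = -1.1165

-1.1165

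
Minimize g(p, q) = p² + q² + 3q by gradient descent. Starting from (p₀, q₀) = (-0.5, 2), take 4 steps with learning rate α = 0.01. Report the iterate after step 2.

(-0.4802, 1.8614)

∇g = (2p, 2q + 3)
Step 1: at (-0.5, 2), ∇g = (-1, 7) → (-0.5, 2) − 0.01·(-1, 7) = (-0.49, 1.93)
Step 2: at (-0.49, 1.93), ∇g = (-0.98, 6.86) → (-0.49, 1.93) − 0.01·(-0.98, 6.86) = (-0.4802, 1.8614)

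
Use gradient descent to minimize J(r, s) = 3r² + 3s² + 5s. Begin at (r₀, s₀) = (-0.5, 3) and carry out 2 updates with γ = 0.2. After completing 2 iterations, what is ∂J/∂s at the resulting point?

∇J = (6r, 6s + 5)
(r₁, s₁) = (-0.5, 3) − 0.2·(-3, 23) = (0.1, -1.6)
(r₂, s₂) = (0.1, -1.6) − 0.2·(0.6, -4.6) = (-0.02, -0.68)
∂J/∂s at (-0.02, -0.68) = 0.92

0.92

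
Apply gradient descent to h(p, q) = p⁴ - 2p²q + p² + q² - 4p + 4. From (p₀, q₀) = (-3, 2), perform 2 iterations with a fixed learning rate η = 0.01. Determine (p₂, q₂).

(-1.80546336, 2.182072)

∇h = (4p³ - 4pq + 2p - 4, -2p² + 2q)
(p₁, q₁) = (-3, 2) − 0.01·(-94, -14) = (-2.06, 2.14)
(p₂, q₂) = (-2.06, 2.14) − 0.01·(-25.453664, -4.2072) = (-1.80546336, 2.182072)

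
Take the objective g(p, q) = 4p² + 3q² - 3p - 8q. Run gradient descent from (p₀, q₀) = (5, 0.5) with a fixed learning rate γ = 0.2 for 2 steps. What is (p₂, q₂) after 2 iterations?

∇g = (8p - 3, 6q - 8)
Step 1: at (5, 0.5), ∇g = (37, -5) → (5, 0.5) − 0.2·(37, -5) = (-2.4, 1.5)
Step 2: at (-2.4, 1.5), ∇g = (-22.2, 1) → (-2.4, 1.5) − 0.2·(-22.2, 1) = (2.04, 1.3)

(2.04, 1.3)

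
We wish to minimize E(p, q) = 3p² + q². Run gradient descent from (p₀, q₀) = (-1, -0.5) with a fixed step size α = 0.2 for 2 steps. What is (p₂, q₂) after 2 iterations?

∇E = (6p, 2q)
(p₁, q₁) = (-1, -0.5) − 0.2·(-6, -1) = (0.2, -0.3)
(p₂, q₂) = (0.2, -0.3) − 0.2·(1.2, -0.6) = (-0.04, -0.18)

(-0.04, -0.18)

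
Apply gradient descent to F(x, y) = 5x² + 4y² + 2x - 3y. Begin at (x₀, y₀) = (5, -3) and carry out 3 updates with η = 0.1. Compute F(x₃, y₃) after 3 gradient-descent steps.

∇F = (10x + 2, 8y - 3)
Step 1: at (5, -3), ∇F = (52, -27) → (5, -3) − 0.1·(52, -27) = (-0.2, -0.3)
Step 2: at (-0.2, -0.3), ∇F = (0, -5.4) → (-0.2, -0.3) − 0.1·(0, -5.4) = (-0.2, 0.24)
Step 3: at (-0.2, 0.24), ∇F = (0, -1.08) → (-0.2, 0.24) − 0.1·(0, -1.08) = (-0.2, 0.348)
F(-0.2, 0.348) = -0.759584

-0.759584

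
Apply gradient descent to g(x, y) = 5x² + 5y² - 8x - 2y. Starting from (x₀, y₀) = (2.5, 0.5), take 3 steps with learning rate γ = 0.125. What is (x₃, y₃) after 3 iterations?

∇g = (10x - 8, 10y - 2)
(x₁, y₁) = (2.5, 0.5) − 0.125·(17, 3) = (0.375, 0.125)
(x₂, y₂) = (0.375, 0.125) − 0.125·(-4.25, -0.75) = (0.90625, 0.21875)
(x₃, y₃) = (0.90625, 0.21875) − 0.125·(1.0625, 0.1875) = (0.7734375, 0.1953125)

(0.7734375, 0.1953125)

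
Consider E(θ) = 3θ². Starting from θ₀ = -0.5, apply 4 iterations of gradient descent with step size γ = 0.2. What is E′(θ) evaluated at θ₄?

E′(θ) = 6θ
θ₁ = -0.5 − 0.2·(-3) = 0.1
θ₂ = 0.1 − 0.2·0.6 = -0.02
θ₃ = -0.02 − 0.2·(-0.12) = 0.004
θ₄ = 0.004 − 0.2·0.024 = -0.0008
E′(θ) at (-0.0008) = -0.0048

-0.0048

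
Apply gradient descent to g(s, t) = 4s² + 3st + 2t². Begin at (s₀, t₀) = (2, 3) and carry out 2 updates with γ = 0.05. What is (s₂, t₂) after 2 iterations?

∇g = (8s + 3t, 3s + 4t)
Step 1: at (2, 3), ∇g = (25, 18) → (2, 3) − 0.05·(25, 18) = (0.75, 2.1)
Step 2: at (0.75, 2.1), ∇g = (12.3, 10.65) → (0.75, 2.1) − 0.05·(12.3, 10.65) = (0.135, 1.5675)

(0.135, 1.5675)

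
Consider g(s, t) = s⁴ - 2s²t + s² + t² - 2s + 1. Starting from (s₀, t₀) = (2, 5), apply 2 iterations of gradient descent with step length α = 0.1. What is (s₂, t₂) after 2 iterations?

∇g = (4s³ - 4st + 2s - 2, -2s² + 2t)
Step 1: at (2, 5), ∇g = (-6, 2) → (2, 5) − 0.1·(-6, 2) = (2.6, 4.8)
Step 2: at (2.6, 4.8), ∇g = (23.584, -3.92) → (2.6, 4.8) − 0.1·(23.584, -3.92) = (0.2416, 5.192)

(0.2416, 5.192)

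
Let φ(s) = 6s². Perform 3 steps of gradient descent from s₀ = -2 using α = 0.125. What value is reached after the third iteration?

0.25

φ′(s) = 12s
Step 1: φ′(-2) = -24; s₁ = -2 − 0.125·(-24) = 1
Step 2: φ′(1) = 12; s₂ = 1 − 0.125·12 = -0.5
Step 3: φ′(-0.5) = -6; s₃ = -0.5 − 0.125·(-6) = 0.25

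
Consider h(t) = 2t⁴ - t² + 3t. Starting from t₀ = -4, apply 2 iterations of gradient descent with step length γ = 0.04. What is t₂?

h′(t) = 8t³ - 2t + 3
t₁ = -4 − 0.04·(-501) = 16.04
t₂ = 16.04 − 0.04·32985.294912 = -1303.37179648

-1303.37179648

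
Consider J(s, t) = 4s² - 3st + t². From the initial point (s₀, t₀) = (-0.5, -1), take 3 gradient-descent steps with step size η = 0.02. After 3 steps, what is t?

-0.967788

∇J = (8s - 3t, -3s + 2t)
(s₁, t₁) = (-0.5, -1) − 0.02·(-1, -0.5) = (-0.48, -0.99)
(s₂, t₂) = (-0.48, -0.99) − 0.02·(-0.87, -0.54) = (-0.4626, -0.9792)
(s₃, t₃) = (-0.4626, -0.9792) − 0.02·(-0.7632, -0.5706) = (-0.447336, -0.967788)
t = -0.967788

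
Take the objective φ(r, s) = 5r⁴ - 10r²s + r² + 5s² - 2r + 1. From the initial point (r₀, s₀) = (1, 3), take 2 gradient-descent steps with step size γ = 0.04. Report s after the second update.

∇φ = (20r³ - 20rs + 2r - 2, -10r² + 10s)
Step 1: at (1, 3), ∇φ = (-40, 20) → (1, 3) − 0.04·(-40, 20) = (2.6, 2.2)
Step 2: at (2.6, 2.2), ∇φ = (240.32, -45.6) → (2.6, 2.2) − 0.04·(240.32, -45.6) = (-7.0128, 4.024)
s = 4.024

4.024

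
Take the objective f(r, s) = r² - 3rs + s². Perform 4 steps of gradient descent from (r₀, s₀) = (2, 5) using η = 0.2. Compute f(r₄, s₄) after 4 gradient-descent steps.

∇f = (2r - 3s, -3r + 2s)
Step 1: at (2, 5), ∇f = (-11, 4) → (2, 5) − 0.2·(-11, 4) = (4.2, 4.2)
Step 2: at (4.2, 4.2), ∇f = (-4.2, -4.2) → (4.2, 4.2) − 0.2·(-4.2, -4.2) = (5.04, 5.04)
Step 3: at (5.04, 5.04), ∇f = (-5.04, -5.04) → (5.04, 5.04) − 0.2·(-5.04, -5.04) = (6.048, 6.048)
Step 4: at (6.048, 6.048), ∇f = (-6.048, -6.048) → (6.048, 6.048) − 0.2·(-6.048, -6.048) = (7.2576, 7.2576)
f(7.2576, 7.2576) = -52.67275776

-52.67275776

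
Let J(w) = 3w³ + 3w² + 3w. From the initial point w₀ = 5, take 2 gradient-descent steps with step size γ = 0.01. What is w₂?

1.717724

J′(w) = 9w² + 6w + 3
w₁ = 5 − 0.01·258 = 2.42
w₂ = 2.42 − 0.01·70.2276 = 1.717724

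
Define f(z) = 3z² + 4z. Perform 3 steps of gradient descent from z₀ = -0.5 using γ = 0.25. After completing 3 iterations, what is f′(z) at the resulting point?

-0.125

f′(z) = 6z + 4
z₁ = -0.5 − 0.25·1 = -0.75
z₂ = -0.75 − 0.25·(-0.5) = -0.625
z₃ = -0.625 − 0.25·0.25 = -0.6875
f′(z) at (-0.6875) = -0.125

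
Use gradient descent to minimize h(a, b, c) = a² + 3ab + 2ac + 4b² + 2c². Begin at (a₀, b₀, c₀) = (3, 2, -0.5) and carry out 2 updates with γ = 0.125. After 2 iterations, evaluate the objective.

∇h = (2a + 3b + 2c, 3a + 8b, 2a + 4c)
(a₁, b₁, c₁) = (3, 2, -0.5) − 0.125·(11, 25, 4) = (1.625, -1.125, -1)
(a₂, b₂, c₂) = (1.625, -1.125, -1) − 0.125·(-2.125, -4.125, -0.75) = (1.890625, -0.609375, -0.90625)
h(1.890625, -0.609375, -0.90625) = -0.1806640625

-0.1806640625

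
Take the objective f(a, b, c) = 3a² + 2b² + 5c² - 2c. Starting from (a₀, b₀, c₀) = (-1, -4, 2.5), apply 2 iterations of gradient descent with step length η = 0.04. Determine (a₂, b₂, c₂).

∇f = (6a, 4b, 10c - 2)
Step 1: at (-1, -4, 2.5), ∇f = (-6, -16, 23) → (-1, -4, 2.5) − 0.04·(-6, -16, 23) = (-0.76, -3.36, 1.58)
Step 2: at (-0.76, -3.36, 1.58), ∇f = (-4.56, -13.44, 13.8) → (-0.76, -3.36, 1.58) − 0.04·(-4.56, -13.44, 13.8) = (-0.5776, -2.8224, 1.028)

(-0.5776, -2.8224, 1.028)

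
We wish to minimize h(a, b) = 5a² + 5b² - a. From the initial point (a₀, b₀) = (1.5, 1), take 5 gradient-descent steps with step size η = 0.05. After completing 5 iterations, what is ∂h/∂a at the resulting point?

0.4375

∇h = (10a - 1, 10b)
Step 1: at (1.5, 1), ∇h = (14, 10) → (1.5, 1) − 0.05·(14, 10) = (0.8, 0.5)
Step 2: at (0.8, 0.5), ∇h = (7, 5) → (0.8, 0.5) − 0.05·(7, 5) = (0.45, 0.25)
Step 3: at (0.45, 0.25), ∇h = (3.5, 2.5) → (0.45, 0.25) − 0.05·(3.5, 2.5) = (0.275, 0.125)
Step 4: at (0.275, 0.125), ∇h = (1.75, 1.25) → (0.275, 0.125) − 0.05·(1.75, 1.25) = (0.1875, 0.0625)
Step 5: at (0.1875, 0.0625), ∇h = (0.875, 0.625) → (0.1875, 0.0625) − 0.05·(0.875, 0.625) = (0.14375, 0.03125)
∂h/∂a at (0.14375, 0.03125) = 0.4375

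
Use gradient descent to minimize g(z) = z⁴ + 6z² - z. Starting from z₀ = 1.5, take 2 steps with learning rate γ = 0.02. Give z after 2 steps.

g′(z) = 4z³ + 12z - 1
Step 1: g′(1.5) = 30.5; z₁ = 1.5 − 0.02·30.5 = 0.89
Step 2: g′(0.89) = 12.499876; z₂ = 0.89 − 0.02·12.499876 = 0.64000248

0.64000248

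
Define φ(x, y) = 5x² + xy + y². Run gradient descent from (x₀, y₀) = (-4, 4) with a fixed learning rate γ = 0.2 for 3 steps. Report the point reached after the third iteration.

∇φ = (10x + y, x + 2y)
(x₁, y₁) = (-4, 4) − 0.2·(-36, 4) = (3.2, 3.2)
(x₂, y₂) = (3.2, 3.2) − 0.2·(35.2, 9.6) = (-3.84, 1.28)
(x₃, y₃) = (-3.84, 1.28) − 0.2·(-37.12, -1.28) = (3.584, 1.536)

(3.584, 1.536)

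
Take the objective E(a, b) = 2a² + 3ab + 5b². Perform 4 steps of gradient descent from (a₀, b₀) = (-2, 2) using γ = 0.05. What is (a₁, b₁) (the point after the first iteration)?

∇E = (4a + 3b, 3a + 10b)
(a₁, b₁) = (-2, 2) − 0.05·(-2, 14) = (-1.9, 1.3)

(-1.9, 1.3)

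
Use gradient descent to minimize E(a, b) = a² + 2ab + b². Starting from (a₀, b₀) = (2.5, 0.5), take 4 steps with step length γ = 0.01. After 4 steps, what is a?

2.27401984

∇E = (2a + 2b, 2a + 2b)
Step 1: at (2.5, 0.5), ∇E = (6, 6) → (2.5, 0.5) − 0.01·(6, 6) = (2.44, 0.44)
Step 2: at (2.44, 0.44), ∇E = (5.76, 5.76) → (2.44, 0.44) − 0.01·(5.76, 5.76) = (2.3824, 0.3824)
Step 3: at (2.3824, 0.3824), ∇E = (5.5296, 5.5296) → (2.3824, 0.3824) − 0.01·(5.5296, 5.5296) = (2.327104, 0.327104)
Step 4: at (2.327104, 0.327104), ∇E = (5.308416, 5.308416) → (2.327104, 0.327104) − 0.01·(5.308416, 5.308416) = (2.27401984, 0.27401984)
a = 2.27401984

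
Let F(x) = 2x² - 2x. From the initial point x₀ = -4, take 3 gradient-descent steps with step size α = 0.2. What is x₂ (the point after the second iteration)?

F′(x) = 4x - 2
x₁ = -4 − 0.2·(-18) = -0.4
x₂ = -0.4 − 0.2·(-3.6) = 0.32

0.32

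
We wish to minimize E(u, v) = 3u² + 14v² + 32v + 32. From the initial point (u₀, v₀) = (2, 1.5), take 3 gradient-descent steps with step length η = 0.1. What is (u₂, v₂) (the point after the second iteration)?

∇E = (6u, 28v + 32)
Step 1: at (2, 1.5), ∇E = (12, 74) → (2, 1.5) − 0.1·(12, 74) = (0.8, -5.9)
Step 2: at (0.8, -5.9), ∇E = (4.8, -133.2) → (0.8, -5.9) − 0.1·(4.8, -133.2) = (0.32, 7.42)

(0.32, 7.42)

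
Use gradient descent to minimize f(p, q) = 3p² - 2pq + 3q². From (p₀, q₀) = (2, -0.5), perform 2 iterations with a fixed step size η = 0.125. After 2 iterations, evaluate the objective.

∇f = (6p - 2q, -2p + 6q)
(p₁, q₁) = (2, -0.5) − 0.125·(13, -7) = (0.375, 0.375)
(p₂, q₂) = (0.375, 0.375) − 0.125·(1.5, 1.5) = (0.1875, 0.1875)
f(0.1875, 0.1875) = 0.140625

0.140625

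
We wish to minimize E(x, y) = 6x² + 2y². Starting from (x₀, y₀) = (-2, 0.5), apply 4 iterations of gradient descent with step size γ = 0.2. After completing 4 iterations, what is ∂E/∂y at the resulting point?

0.0032

∇E = (12x, 4y)
Step 1: at (-2, 0.5), ∇E = (-24, 2) → (-2, 0.5) − 0.2·(-24, 2) = (2.8, 0.1)
Step 2: at (2.8, 0.1), ∇E = (33.6, 0.4) → (2.8, 0.1) − 0.2·(33.6, 0.4) = (-3.92, 0.02)
Step 3: at (-3.92, 0.02), ∇E = (-47.04, 0.08) → (-3.92, 0.02) − 0.2·(-47.04, 0.08) = (5.488, 0.004)
Step 4: at (5.488, 0.004), ∇E = (65.856, 0.016) → (5.488, 0.004) − 0.2·(65.856, 0.016) = (-7.6832, 0.0008)
∂E/∂y at (-7.6832, 0.0008) = 0.0032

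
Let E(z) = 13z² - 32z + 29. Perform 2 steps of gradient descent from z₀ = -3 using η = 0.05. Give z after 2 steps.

0.85

E′(z) = 26z - 32
Step 1: E′(-3) = -110; z₁ = -3 − 0.05·(-110) = 2.5
Step 2: E′(2.5) = 33; z₂ = 2.5 − 0.05·33 = 0.85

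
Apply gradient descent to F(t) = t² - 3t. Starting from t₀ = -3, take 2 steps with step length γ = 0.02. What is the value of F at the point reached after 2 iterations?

14.94926784

F′(t) = 2t - 3
t₁ = -3 − 0.02·(-9) = -2.82
t₂ = -2.82 − 0.02·(-8.64) = -2.6472
F(-2.6472) = 14.94926784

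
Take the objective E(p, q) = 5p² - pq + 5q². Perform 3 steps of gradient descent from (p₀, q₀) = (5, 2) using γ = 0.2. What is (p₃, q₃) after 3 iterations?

(-4.384, 0.8)

∇E = (10p - q, -p + 10q)
(p₁, q₁) = (5, 2) − 0.2·(48, 15) = (-4.6, -1)
(p₂, q₂) = (-4.6, -1) − 0.2·(-45, -5.4) = (4.4, 0.08)
(p₃, q₃) = (4.4, 0.08) − 0.2·(43.92, -3.6) = (-4.384, 0.8)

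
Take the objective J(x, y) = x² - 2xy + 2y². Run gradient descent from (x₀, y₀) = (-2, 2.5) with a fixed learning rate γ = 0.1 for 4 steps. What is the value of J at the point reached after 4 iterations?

∇J = (2x - 2y, -2x + 4y)
Step 1: at (-2, 2.5), ∇J = (-9, 14) → (-2, 2.5) − 0.1·(-9, 14) = (-1.1, 1.1)
Step 2: at (-1.1, 1.1), ∇J = (-4.4, 6.6) → (-1.1, 1.1) − 0.1·(-4.4, 6.6) = (-0.66, 0.44)
Step 3: at (-0.66, 0.44), ∇J = (-2.2, 3.08) → (-0.66, 0.44) − 0.1·(-2.2, 3.08) = (-0.44, 0.132)
Step 4: at (-0.44, 0.132), ∇J = (-1.144, 1.408) → (-0.44, 0.132) − 0.1·(-1.144, 1.408) = (-0.3256, -0.0088)
J(-0.3256, -0.0088) = 0.10043968

0.10043968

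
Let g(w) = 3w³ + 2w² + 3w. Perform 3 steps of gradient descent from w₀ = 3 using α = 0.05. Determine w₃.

-6.7690368

g′(w) = 9w² + 4w + 3
Step 1: g′(3) = 96; w₁ = 3 − 0.05·96 = -1.8
Step 2: g′(-1.8) = 24.96; w₂ = -1.8 − 0.05·24.96 = -3.048
Step 3: g′(-3.048) = 74.420736; w₃ = -3.048 − 0.05·74.420736 = -6.7690368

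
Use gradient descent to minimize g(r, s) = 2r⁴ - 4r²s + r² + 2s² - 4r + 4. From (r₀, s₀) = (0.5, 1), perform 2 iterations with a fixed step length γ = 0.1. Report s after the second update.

∇g = (8r³ - 8rs + 2r - 4, -4r² + 4s)
Step 1: at (0.5, 1), ∇g = (-6, 3) → (0.5, 1) − 0.1·(-6, 3) = (1.1, 0.7)
Step 2: at (1.1, 0.7), ∇g = (2.688, -2.04) → (1.1, 0.7) − 0.1·(2.688, -2.04) = (0.8312, 0.904)
s = 0.904

0.904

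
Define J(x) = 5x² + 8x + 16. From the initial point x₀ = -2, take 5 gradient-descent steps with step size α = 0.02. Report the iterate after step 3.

J′(x) = 10x + 8
x₁ = -2 − 0.02·(-12) = -1.76
x₂ = -1.76 − 0.02·(-9.6) = -1.568
x₃ = -1.568 − 0.02·(-7.68) = -1.4144

-1.4144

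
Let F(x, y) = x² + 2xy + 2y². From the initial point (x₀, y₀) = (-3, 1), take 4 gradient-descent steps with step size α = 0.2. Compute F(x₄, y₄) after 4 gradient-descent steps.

∇F = (2x + 2y, 2x + 4y)
Step 1: at (-3, 1), ∇F = (-4, -2) → (-3, 1) − 0.2·(-4, -2) = (-2.2, 1.4)
Step 2: at (-2.2, 1.4), ∇F = (-1.6, 1.2) → (-2.2, 1.4) − 0.2·(-1.6, 1.2) = (-1.88, 1.16)
Step 3: at (-1.88, 1.16), ∇F = (-1.44, 0.88) → (-1.88, 1.16) − 0.2·(-1.44, 0.88) = (-1.592, 0.984)
Step 4: at (-1.592, 0.984), ∇F = (-1.216, 0.752) → (-1.592, 0.984) − 0.2·(-1.216, 0.752) = (-1.3488, 0.8336)
F(-1.3488, 0.8336) = 0.96032

0.96032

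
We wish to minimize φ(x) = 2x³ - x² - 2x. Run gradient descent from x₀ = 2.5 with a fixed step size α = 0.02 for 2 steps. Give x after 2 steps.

1.576948

φ′(x) = 6x² - 2x - 2
x₁ = 2.5 − 0.02·30.5 = 1.89
x₂ = 1.89 − 0.02·15.6526 = 1.576948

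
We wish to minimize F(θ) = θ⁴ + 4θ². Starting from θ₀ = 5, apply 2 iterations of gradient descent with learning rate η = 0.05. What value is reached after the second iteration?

2116.4

F′(θ) = 4θ³ + 8θ
Step 1: F′(5) = 540; θ₁ = 5 − 0.05·540 = -22
Step 2: F′(-22) = -42768; θ₂ = -22 − 0.05·(-42768) = 2116.4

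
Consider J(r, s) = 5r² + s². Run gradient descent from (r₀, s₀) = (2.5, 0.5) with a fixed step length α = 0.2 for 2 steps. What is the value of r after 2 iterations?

∇J = (10r, 2s)
(r₁, s₁) = (2.5, 0.5) − 0.2·(25, 1) = (-2.5, 0.3)
(r₂, s₂) = (-2.5, 0.3) − 0.2·(-25, 0.6) = (2.5, 0.18)
r = 2.5

2.5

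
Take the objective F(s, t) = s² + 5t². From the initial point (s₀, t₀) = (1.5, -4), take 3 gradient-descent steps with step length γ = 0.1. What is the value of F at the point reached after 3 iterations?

0.589824

∇F = (2s, 10t)
Step 1: at (1.5, -4), ∇F = (3, -40) → (1.5, -4) − 0.1·(3, -40) = (1.2, 0)
Step 2: at (1.2, 0), ∇F = (2.4, 0) → (1.2, 0) − 0.1·(2.4, 0) = (0.96, 0)
Step 3: at (0.96, 0), ∇F = (1.92, 0) → (0.96, 0) − 0.1·(1.92, 0) = (0.768, 0)
F(0.768, 0) = 0.589824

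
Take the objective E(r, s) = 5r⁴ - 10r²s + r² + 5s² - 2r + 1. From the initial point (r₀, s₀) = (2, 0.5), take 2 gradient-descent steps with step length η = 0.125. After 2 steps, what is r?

9563.9453125

∇E = (20r³ - 20rs + 2r - 2, -10r² + 10s)
Step 1: at (2, 0.5), ∇E = (142, -35) → (2, 0.5) − 0.125·(142, -35) = (-15.75, 4.875)
Step 2: at (-15.75, 4.875), ∇E = (-76637.5625, -2431.875) → (-15.75, 4.875) − 0.125·(-76637.5625, -2431.875) = (9563.9453125, 308.859375)
r = 9563.9453125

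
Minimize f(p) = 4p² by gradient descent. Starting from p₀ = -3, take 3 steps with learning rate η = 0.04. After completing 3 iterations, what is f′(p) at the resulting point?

-7.546368

f′(p) = 8p
Step 1: f′(-3) = -24; p₁ = -3 − 0.04·(-24) = -2.04
Step 2: f′(-2.04) = -16.32; p₂ = -2.04 − 0.04·(-16.32) = -1.3872
Step 3: f′(-1.3872) = -11.0976; p₃ = -1.3872 − 0.04·(-11.0976) = -0.943296
f′(p) at (-0.943296) = -7.546368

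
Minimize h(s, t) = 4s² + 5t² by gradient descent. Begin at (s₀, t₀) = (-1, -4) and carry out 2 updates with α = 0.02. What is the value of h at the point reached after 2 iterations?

34.75948544

∇h = (8s, 10t)
Step 1: at (-1, -4), ∇h = (-8, -40) → (-1, -4) − 0.02·(-8, -40) = (-0.84, -3.2)
Step 2: at (-0.84, -3.2), ∇h = (-6.72, -32) → (-0.84, -3.2) − 0.02·(-6.72, -32) = (-0.7056, -2.56)
h(-0.7056, -2.56) = 34.75948544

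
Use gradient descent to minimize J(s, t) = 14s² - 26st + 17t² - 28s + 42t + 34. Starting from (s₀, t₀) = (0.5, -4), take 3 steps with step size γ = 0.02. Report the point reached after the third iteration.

∇J = (28s - 26t - 28, -26s + 34t + 42)
(s₁, t₁) = (0.5, -4) − 0.02·(90, -107) = (-1.3, -1.86)
(s₂, t₂) = (-1.3, -1.86) − 0.02·(-16.04, 12.56) = (-0.9792, -2.1112)
(s₃, t₃) = (-0.9792, -2.1112) − 0.02·(-0.5264, -4.3216) = (-0.968672, -2.024768)

(-0.968672, -2.024768)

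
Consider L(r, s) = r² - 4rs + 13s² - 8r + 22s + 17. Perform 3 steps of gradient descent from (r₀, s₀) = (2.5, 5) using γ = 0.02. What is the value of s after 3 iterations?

0.21408

∇L = (2r - 4s - 8, -4r + 26s + 22)
Step 1: at (2.5, 5), ∇L = (-23, 142) → (2.5, 5) − 0.02·(-23, 142) = (2.96, 2.16)
Step 2: at (2.96, 2.16), ∇L = (-10.72, 66.32) → (2.96, 2.16) − 0.02·(-10.72, 66.32) = (3.1744, 0.8336)
Step 3: at (3.1744, 0.8336), ∇L = (-4.9856, 30.976) → (3.1744, 0.8336) − 0.02·(-4.9856, 30.976) = (3.274112, 0.21408)
s = 0.21408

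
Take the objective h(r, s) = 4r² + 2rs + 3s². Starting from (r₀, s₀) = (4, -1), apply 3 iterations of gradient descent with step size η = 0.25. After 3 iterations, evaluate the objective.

192.296875

∇h = (8r + 2s, 2r + 6s)
Step 1: at (4, -1), ∇h = (30, 2) → (4, -1) − 0.25·(30, 2) = (-3.5, -1.5)
Step 2: at (-3.5, -1.5), ∇h = (-31, -16) → (-3.5, -1.5) − 0.25·(-31, -16) = (4.25, 2.5)
Step 3: at (4.25, 2.5), ∇h = (39, 23.5) → (4.25, 2.5) − 0.25·(39, 23.5) = (-5.5, -3.375)
h(-5.5, -3.375) = 192.296875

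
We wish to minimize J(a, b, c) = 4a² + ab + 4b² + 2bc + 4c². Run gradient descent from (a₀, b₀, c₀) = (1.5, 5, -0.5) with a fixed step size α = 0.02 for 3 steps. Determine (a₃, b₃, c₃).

(0.67768, 2.967532, -0.719104)

∇J = (8a + b, a + 8b + 2c, 2b + 8c)
(a₁, b₁, c₁) = (1.5, 5, -0.5) − 0.02·(17, 40.5, 6) = (1.16, 4.19, -0.62)
(a₂, b₂, c₂) = (1.16, 4.19, -0.62) − 0.02·(13.47, 33.44, 3.42) = (0.8906, 3.5212, -0.6884)
(a₃, b₃, c₃) = (0.8906, 3.5212, -0.6884) − 0.02·(10.646, 27.6834, 1.5352) = (0.67768, 2.967532, -0.719104)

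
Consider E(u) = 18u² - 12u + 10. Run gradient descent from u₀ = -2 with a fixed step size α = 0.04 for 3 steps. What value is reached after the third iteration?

E′(u) = 36u - 12
Step 1: E′(-2) = -84; u₁ = -2 − 0.04·(-84) = 1.36
Step 2: E′(1.36) = 36.96; u₂ = 1.36 − 0.04·36.96 = -0.1184
Step 3: E′(-0.1184) = -16.2624; u₃ = -0.1184 − 0.04·(-16.2624) = 0.532096

0.532096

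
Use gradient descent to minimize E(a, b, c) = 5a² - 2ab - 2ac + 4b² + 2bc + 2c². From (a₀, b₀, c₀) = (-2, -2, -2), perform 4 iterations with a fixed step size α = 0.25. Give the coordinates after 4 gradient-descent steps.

∇E = (10a - 2b - 2c, -2a + 8b + 2c, -2a + 2b + 4c)
Step 1: at (-2, -2, -2), ∇E = (-12, -16, -8) → (-2, -2, -2) − 0.25·(-12, -16, -8) = (1, 2, 0)
Step 2: at (1, 2, 0), ∇E = (6, 14, 2) → (1, 2, 0) − 0.25·(6, 14, 2) = (-0.5, -1.5, -0.5)
Step 3: at (-0.5, -1.5, -0.5), ∇E = (-1, -12, -4) → (-0.5, -1.5, -0.5) − 0.25·(-1, -12, -4) = (-0.25, 1.5, 0.5)
Step 4: at (-0.25, 1.5, 0.5), ∇E = (-6.5, 13.5, 5.5) → (-0.25, 1.5, 0.5) − 0.25·(-6.5, 13.5, 5.5) = (1.375, -1.875, -0.875)

(1.375, -1.875, -0.875)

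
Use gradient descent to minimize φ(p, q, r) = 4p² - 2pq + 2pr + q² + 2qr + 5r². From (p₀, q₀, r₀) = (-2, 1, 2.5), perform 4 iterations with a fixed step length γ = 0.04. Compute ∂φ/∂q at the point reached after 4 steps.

∇φ = (8p - 2q + 2r, -2p + 2q + 2r, 2p + 2q + 10r)
(p₁, q₁, r₁) = (-2, 1, 2.5) − 0.04·(-13, 11, 23) = (-1.48, 0.56, 1.58)
(p₂, q₂, r₂) = (-1.48, 0.56, 1.58) − 0.04·(-9.8, 7.24, 13.96) = (-1.088, 0.2704, 1.0216)
(p₃, q₃, r₃) = (-1.088, 0.2704, 1.0216) − 0.04·(-7.2016, 4.76, 8.5808) = (-0.799936, 0.08, 0.678368)
(p₄, q₄, r₄) = (-0.799936, 0.08, 0.678368) − 0.04·(-5.202752, 3.116608, 5.343808) = (-0.59182592, -0.04466432, 0.46461568)
∂φ/∂q at (-0.59182592, -0.04466432, 0.46461568) = 2.02355456

2.02355456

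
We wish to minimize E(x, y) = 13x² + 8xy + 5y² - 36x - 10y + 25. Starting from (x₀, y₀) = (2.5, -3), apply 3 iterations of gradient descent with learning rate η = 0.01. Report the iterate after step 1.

(2.45, -2.8)

∇E = (26x + 8y - 36, 8x + 10y - 10)
Step 1: at (2.5, -3), ∇E = (5, -20) → (2.5, -3) − 0.01·(5, -20) = (2.45, -2.8)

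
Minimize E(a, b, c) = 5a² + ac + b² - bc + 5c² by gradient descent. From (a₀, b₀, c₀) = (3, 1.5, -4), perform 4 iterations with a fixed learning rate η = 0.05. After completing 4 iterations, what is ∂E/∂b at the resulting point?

1.6134875

∇E = (10a + c, 2b - c, a - b + 10c)
(a₁, b₁, c₁) = (3, 1.5, -4) − 0.05·(26, 7, -38.5) = (1.7, 1.15, -2.075)
(a₂, b₂, c₂) = (1.7, 1.15, -2.075) − 0.05·(14.925, 4.375, -20.2) = (0.95375, 0.93125, -1.065)
(a₃, b₃, c₃) = (0.95375, 0.93125, -1.065) − 0.05·(8.4725, 2.9275, -10.6275) = (0.530125, 0.784875, -0.533625)
(a₄, b₄, c₄) = (0.530125, 0.784875, -0.533625) − 0.05·(4.767625, 2.103375, -5.591) = (0.29174375, 0.67970625, -0.254075)
∂E/∂b at (0.29174375, 0.67970625, -0.254075) = 1.6134875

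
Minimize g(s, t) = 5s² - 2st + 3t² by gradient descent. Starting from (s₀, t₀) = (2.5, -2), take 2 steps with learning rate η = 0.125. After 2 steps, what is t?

∇g = (10s - 2t, -2s + 6t)
(s₁, t₁) = (2.5, -2) − 0.125·(29, -17) = (-1.125, 0.125)
(s₂, t₂) = (-1.125, 0.125) − 0.125·(-11.5, 3) = (0.3125, -0.25)
t = -0.25

-0.25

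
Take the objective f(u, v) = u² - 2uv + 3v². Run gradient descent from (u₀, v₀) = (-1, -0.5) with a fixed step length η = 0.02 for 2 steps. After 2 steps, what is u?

∇f = (2u - 2v, -2u + 6v)
Step 1: at (-1, -0.5), ∇f = (-1, -1) → (-1, -0.5) − 0.02·(-1, -1) = (-0.98, -0.48)
Step 2: at (-0.98, -0.48), ∇f = (-1, -0.92) → (-0.98, -0.48) − 0.02·(-1, -0.92) = (-0.96, -0.4616)
u = -0.96

-0.96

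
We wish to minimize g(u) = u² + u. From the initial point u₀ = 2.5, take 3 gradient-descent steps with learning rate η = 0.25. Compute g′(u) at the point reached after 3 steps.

g′(u) = 2u + 1
u₁ = 2.5 − 0.25·6 = 1
u₂ = 1 − 0.25·3 = 0.25
u₃ = 0.25 − 0.25·1.5 = -0.125
g′(u) at (-0.125) = 0.75

0.75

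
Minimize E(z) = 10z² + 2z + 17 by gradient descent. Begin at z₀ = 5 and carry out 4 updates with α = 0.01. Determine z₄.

E′(z) = 20z + 2
z₁ = 5 − 0.01·102 = 3.98
z₂ = 3.98 − 0.01·81.6 = 3.164
z₃ = 3.164 − 0.01·65.28 = 2.5112
z₄ = 2.5112 − 0.01·52.224 = 1.98896

1.98896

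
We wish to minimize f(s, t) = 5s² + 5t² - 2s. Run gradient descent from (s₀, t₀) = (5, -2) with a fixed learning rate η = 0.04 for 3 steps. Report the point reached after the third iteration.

∇f = (10s - 2, 10t)
(s₁, t₁) = (5, -2) − 0.04·(48, -20) = (3.08, -1.2)
(s₂, t₂) = (3.08, -1.2) − 0.04·(28.8, -12) = (1.928, -0.72)
(s₃, t₃) = (1.928, -0.72) − 0.04·(17.28, -7.2) = (1.2368, -0.432)

(1.2368, -0.432)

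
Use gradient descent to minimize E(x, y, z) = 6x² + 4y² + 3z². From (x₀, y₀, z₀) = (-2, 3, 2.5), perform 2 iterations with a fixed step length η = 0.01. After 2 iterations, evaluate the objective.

∇E = (12x, 8y, 6z)
Step 1: at (-2, 3, 2.5), ∇E = (-24, 24, 15) → (-2, 3, 2.5) − 0.01·(-24, 24, 15) = (-1.76, 2.76, 2.35)
Step 2: at (-1.76, 2.76, 2.35), ∇E = (-21.12, 22.08, 14.1) → (-1.76, 2.76, 2.35) − 0.01·(-21.12, 22.08, 14.1) = (-1.5488, 2.5392, 2.209)
E(-1.5488, 2.5392, 2.209) = 54.8218782

54.8218782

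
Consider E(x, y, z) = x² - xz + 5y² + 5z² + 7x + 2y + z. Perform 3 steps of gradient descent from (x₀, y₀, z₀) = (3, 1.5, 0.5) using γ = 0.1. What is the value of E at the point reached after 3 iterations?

∇E = (2x - z + 7, 10y + 2, -x + 10z + 1)
Step 1: at (3, 1.5, 0.5), ∇E = (12.5, 17, 3) → (3, 1.5, 0.5) − 0.1·(12.5, 17, 3) = (1.75, -0.2, 0.2)
Step 2: at (1.75, -0.2, 0.2), ∇E = (10.3, 0, 1.25) → (1.75, -0.2, 0.2) − 0.1·(10.3, 0, 1.25) = (0.72, -0.2, 0.075)
Step 3: at (0.72, -0.2, 0.075), ∇E = (8.365, 0, 1.03) → (0.72, -0.2, 0.075) − 0.1·(8.365, 0, 1.03) = (-0.1165, -0.2, -0.028)
E(-0.1165, -0.2, -0.028) = -1.02926975

-1.02926975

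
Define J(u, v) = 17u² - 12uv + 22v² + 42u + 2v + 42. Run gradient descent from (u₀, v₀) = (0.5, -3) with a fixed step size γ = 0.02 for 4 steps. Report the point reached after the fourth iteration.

∇J = (34u - 12v + 42, -12u + 44v + 2)
Step 1: at (0.5, -3), ∇J = (95, -136) → (0.5, -3) − 0.02·(95, -136) = (-1.4, -0.28)
Step 2: at (-1.4, -0.28), ∇J = (-2.24, 6.48) → (-1.4, -0.28) − 0.02·(-2.24, 6.48) = (-1.3552, -0.4096)
Step 3: at (-1.3552, -0.4096), ∇J = (0.8384, 0.24) → (-1.3552, -0.4096) − 0.02·(0.8384, 0.24) = (-1.371968, -0.4144)
Step 4: at (-1.371968, -0.4144), ∇J = (0.325888, 0.230016) → (-1.371968, -0.4144) − 0.02·(0.325888, 0.230016) = (-1.37848576, -0.41900032)

(-1.37848576, -0.41900032)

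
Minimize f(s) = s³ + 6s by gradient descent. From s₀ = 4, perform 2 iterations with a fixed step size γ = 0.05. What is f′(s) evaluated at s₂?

f′(s) = 3s² + 6
s₁ = 4 − 0.05·54 = 1.3
s₂ = 1.3 − 0.05·11.07 = 0.7465
f′(s) at (0.7465) = 7.67178675

7.67178675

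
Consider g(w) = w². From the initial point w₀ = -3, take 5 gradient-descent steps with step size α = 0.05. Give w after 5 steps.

-1.77147

g′(w) = 2w
Step 1: g′(-3) = -6; w₁ = -3 − 0.05·(-6) = -2.7
Step 2: g′(-2.7) = -5.4; w₂ = -2.7 − 0.05·(-5.4) = -2.43
Step 3: g′(-2.43) = -4.86; w₃ = -2.43 − 0.05·(-4.86) = -2.187
Step 4: g′(-2.187) = -4.374; w₄ = -2.187 − 0.05·(-4.374) = -1.9683
Step 5: g′(-1.9683) = -3.9366; w₅ = -1.9683 − 0.05·(-3.9366) = -1.77147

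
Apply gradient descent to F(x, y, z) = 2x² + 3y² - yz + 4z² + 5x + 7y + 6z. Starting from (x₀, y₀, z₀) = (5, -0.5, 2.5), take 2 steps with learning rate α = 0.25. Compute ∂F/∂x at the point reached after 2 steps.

0

∇F = (4x + 5, 6y - z + 7, -y + 8z + 6)
Step 1: at (5, -0.5, 2.5), ∇F = (25, 1.5, 26.5) → (5, -0.5, 2.5) − 0.25·(25, 1.5, 26.5) = (-1.25, -0.875, -4.125)
Step 2: at (-1.25, -0.875, -4.125), ∇F = (0, 5.875, -26.125) → (-1.25, -0.875, -4.125) − 0.25·(0, 5.875, -26.125) = (-1.25, -2.34375, 2.40625)
∂F/∂x at (-1.25, -2.34375, 2.40625) = 0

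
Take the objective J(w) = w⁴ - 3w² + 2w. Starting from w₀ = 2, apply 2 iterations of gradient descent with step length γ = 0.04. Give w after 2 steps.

1.08401152

J′(w) = 4w³ - 6w + 2
w₁ = 2 − 0.04·22 = 1.12
w₂ = 1.12 − 0.04·0.899712 = 1.08401152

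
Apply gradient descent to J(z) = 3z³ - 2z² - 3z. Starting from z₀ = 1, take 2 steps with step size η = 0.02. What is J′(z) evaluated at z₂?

J′(z) = 9z² - 4z - 3
Step 1: J′(1) = 2; z₁ = 1 − 0.02·2 = 0.96
Step 2: J′(0.96) = 1.4544; z₂ = 0.96 − 0.02·1.4544 = 0.930912
J′(z) at (0.930912) = 1.075726365696

1.075726365696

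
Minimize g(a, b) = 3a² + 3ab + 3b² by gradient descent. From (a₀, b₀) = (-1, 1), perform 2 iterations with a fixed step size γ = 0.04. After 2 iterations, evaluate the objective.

1.79908608

∇g = (6a + 3b, 3a + 6b)
(a₁, b₁) = (-1, 1) − 0.04·(-3, 3) = (-0.88, 0.88)
(a₂, b₂) = (-0.88, 0.88) − 0.04·(-2.64, 2.64) = (-0.7744, 0.7744)
g(-0.7744, 0.7744) = 1.79908608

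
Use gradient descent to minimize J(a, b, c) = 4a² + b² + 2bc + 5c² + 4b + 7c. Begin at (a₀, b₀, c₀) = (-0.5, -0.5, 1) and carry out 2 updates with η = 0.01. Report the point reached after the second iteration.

(-0.4232, -0.5958, 0.697)

∇J = (8a, 2b + 2c + 4, 2b + 10c + 7)
Step 1: at (-0.5, -0.5, 1), ∇J = (-4, 5, 16) → (-0.5, -0.5, 1) − 0.01·(-4, 5, 16) = (-0.46, -0.55, 0.84)
Step 2: at (-0.46, -0.55, 0.84), ∇J = (-3.68, 4.58, 14.3) → (-0.46, -0.55, 0.84) − 0.01·(-3.68, 4.58, 14.3) = (-0.4232, -0.5958, 0.697)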